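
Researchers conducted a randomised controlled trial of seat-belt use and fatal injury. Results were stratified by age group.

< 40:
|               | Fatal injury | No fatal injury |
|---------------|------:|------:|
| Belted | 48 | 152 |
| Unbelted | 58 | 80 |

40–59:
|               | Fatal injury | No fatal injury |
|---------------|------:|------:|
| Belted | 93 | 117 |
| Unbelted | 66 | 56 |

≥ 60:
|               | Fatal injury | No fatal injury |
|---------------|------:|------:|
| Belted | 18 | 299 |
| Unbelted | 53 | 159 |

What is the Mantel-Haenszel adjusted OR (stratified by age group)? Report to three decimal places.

OR_MH = Σ(aᵢdᵢ/nᵢ) / Σ(bᵢcᵢ/nᵢ), where nᵢ is the stratum total.
Stratum 1 (< 40): n = 338; a·d/n = 48·80/338 = 11.3609; b·c/n = 152·58/338 = 26.0828
Stratum 2 (40–59): n = 332; a·d/n = 93·56/332 = 15.6867; b·c/n = 117·66/332 = 23.2590
Stratum 3 (≥ 60): n = 529; a·d/n = 18·159/529 = 5.4102; b·c/n = 299·53/529 = 29.9565
OR_MH = (11.3609 + 15.6867 + 5.4102) / (26.0828 + 23.2590 + 29.9565) = 32.4579 / 79.2984 = 0.40931

0.409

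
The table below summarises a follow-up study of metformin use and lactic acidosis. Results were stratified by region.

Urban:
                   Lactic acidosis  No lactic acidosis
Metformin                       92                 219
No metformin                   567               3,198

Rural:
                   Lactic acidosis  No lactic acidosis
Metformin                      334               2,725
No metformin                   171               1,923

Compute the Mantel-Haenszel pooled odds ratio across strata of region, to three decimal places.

1.628

OR_MH = Σ(aᵢdᵢ/nᵢ) / Σ(bᵢcᵢ/nᵢ), where nᵢ is the stratum total.
Stratum 1 (Urban): n = 4076; a·d/n = 92·3198/4076 = 72.1825; b·c/n = 219·567/4076 = 30.4644
Stratum 2 (Rural): n = 5153; a·d/n = 334·1923/5153 = 124.6423; b·c/n = 2725·171/5153 = 90.4279
OR_MH = (72.1825 + 124.6423) / (30.4644 + 90.4279) = 196.8249 / 120.8923 = 1.62810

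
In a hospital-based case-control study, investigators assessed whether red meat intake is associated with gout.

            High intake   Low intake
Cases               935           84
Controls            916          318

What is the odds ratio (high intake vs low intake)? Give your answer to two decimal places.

3.86

Reading the table with exposure as columns: a = 935 (High intake, case), b = 916 (High intake, non-case), c = 84 (Low intake, case), d = 318.
OR = (a·d)/(b·c) = (935 × 318) / (916 × 84) = 297330 / 76944 = 3.86424
The odds of gout are about 3.86 times as high in the high intake group.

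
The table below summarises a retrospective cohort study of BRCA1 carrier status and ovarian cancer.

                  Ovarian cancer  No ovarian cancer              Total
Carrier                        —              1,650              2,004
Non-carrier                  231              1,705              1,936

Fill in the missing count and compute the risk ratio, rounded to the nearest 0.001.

The missing cell is in the exposed row: 2004 − 1650 = 354.
So a = 354, b = 1650, c = 231, d = 1705.
RR = [a/(a+b)] / [c/(c+d)] = (354/2004) / (231/1936) = 0.17665/0.11932 = 1.48047

1.480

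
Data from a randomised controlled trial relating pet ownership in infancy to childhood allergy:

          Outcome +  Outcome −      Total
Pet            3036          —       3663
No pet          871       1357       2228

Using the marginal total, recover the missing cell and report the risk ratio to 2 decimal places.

2.12

The missing cell is in the exposed row: 3663 − 3036 = 627.
So a = 3036, b = 627, c = 871, d = 1357.
RR = [a/(a+b)] / [c/(c+d)] = (3036/3663) / (871/2228) = 0.82883/0.39093 = 2.12013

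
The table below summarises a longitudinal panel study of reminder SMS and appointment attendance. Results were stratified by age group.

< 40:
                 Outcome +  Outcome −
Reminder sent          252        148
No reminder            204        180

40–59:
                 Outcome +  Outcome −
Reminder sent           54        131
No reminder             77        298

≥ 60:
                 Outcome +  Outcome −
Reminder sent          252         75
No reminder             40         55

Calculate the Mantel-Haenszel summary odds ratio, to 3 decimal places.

1.877

OR_MH = Σ(aᵢdᵢ/nᵢ) / Σ(bᵢcᵢ/nᵢ), where nᵢ is the stratum total.
Stratum 1 (< 40): n = 784; a·d/n = 252·180/784 = 57.8571; b·c/n = 148·204/784 = 38.5102
Stratum 2 (40–59): n = 560; a·d/n = 54·298/560 = 28.7357; b·c/n = 131·77/560 = 18.0125
Stratum 3 (≥ 60): n = 422; a·d/n = 252·55/422 = 32.8436; b·c/n = 75·40/422 = 7.1090
OR_MH = (57.8571 + 28.7357 + 32.8436) / (38.5102 + 18.0125 + 7.1090) = 119.4365 / 63.6317 = 1.87700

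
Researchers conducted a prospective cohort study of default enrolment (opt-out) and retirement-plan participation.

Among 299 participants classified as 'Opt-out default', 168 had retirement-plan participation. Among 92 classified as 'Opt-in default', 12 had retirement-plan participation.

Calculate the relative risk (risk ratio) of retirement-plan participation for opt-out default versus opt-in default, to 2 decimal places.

4.31

From the description: a = 168, b = 131, c = 12, d = 80.
Risk in exposed = 168/299 = 0.56187; risk in unexposed = 12/92 = 0.13043.
RR = 0.56187 / 0.13043 = 4.30769
The risk among the exposed is 4.31 times that among the unexposed.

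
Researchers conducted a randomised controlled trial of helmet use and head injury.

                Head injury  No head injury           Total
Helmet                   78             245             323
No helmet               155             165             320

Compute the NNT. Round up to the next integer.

Risk in treated group = 78/323 = 0.24149; risk in control = 155/320 = 0.48438.
Absolute risk reduction = 0.48438 − 0.24149 = 0.24289
NNT = 1 / ARR = 1 / 0.24289 = 4.117 → round up → 5

5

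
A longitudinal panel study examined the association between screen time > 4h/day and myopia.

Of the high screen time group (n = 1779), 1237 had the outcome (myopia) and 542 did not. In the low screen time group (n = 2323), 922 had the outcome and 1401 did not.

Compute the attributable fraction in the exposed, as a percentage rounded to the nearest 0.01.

42.92

From the description: a = 1237, b = 542, c = 922, d = 1401.
Risk in exposed = 1237/1779 = 0.69533; risk in unexposed = 922/2323 = 0.39690.
RR = 0.69533/0.39690 = 1.75191
AR% = (RR − 1)/RR × 100 = (1.75191 − 1)/1.75191 × 100 = 42.9195%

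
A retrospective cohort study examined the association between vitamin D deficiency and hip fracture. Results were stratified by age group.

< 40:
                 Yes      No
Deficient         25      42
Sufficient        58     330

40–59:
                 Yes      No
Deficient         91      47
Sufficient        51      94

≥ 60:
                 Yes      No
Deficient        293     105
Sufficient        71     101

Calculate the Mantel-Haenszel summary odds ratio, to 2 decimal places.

3.73

OR_MH = Σ(aᵢdᵢ/nᵢ) / Σ(bᵢcᵢ/nᵢ), where nᵢ is the stratum total.
Stratum 1 (< 40): n = 455; a·d/n = 25·330/455 = 18.1319; b·c/n = 42·58/455 = 5.3538
Stratum 2 (40–59): n = 283; a·d/n = 91·94/283 = 30.2261; b·c/n = 47·51/283 = 8.4700
Stratum 3 (≥ 60): n = 570; a·d/n = 293·101/570 = 51.9175; b·c/n = 105·71/570 = 13.0789
OR_MH = (18.1319 + 30.2261 + 51.9175) / (5.3538 + 8.4700 + 13.0789) = 100.2756 / 26.9028 = 3.72733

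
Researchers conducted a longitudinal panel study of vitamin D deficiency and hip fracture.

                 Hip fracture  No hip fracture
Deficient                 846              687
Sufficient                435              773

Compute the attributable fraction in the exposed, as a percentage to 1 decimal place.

34.7

Cells: a = 846, b = 687, c = 435, d = 773.
Risk in exposed = 846/1533 = 0.55186; risk in unexposed = 435/1208 = 0.36010.
RR = 0.55186/0.36010 = 1.53252
AR% = (RR − 1)/RR × 100 = (1.53252 − 1)/1.53252 × 100 = 34.7480%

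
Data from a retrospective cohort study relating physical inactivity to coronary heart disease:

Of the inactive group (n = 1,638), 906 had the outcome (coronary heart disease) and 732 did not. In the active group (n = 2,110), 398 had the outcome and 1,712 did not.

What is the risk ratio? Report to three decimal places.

From the description: a = 906, b = 732, c = 398, d = 1712.
Risk in exposed = 906/1638 = 0.55311; risk in unexposed = 398/2110 = 0.18863.
RR = 0.55311 / 0.18863 = 2.93234
The risk among the exposed is 2.93 times that among the unexposed.

2.932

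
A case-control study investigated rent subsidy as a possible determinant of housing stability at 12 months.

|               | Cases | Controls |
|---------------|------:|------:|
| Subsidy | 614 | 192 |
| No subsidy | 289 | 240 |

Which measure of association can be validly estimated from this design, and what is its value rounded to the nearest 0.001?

2.656

Cells: a = 614, b = 192, c = 289, d = 240.
This is a case-control study: participants were sampled on outcome status, so risks in the source population cannot be estimated directly — relative risk is not valid here. The odds ratio is the appropriate measure.
OR = (a·d)/(b·c) = (614 × 240) / (192 × 289) = 147360 / 55488 = 2.65571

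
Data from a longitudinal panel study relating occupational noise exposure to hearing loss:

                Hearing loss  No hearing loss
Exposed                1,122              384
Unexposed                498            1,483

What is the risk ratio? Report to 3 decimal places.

Cells: a = 1122, b = 384, c = 498, d = 1483.
Risk in exposed = 1122/1506 = 0.74502; risk in unexposed = 498/1981 = 0.25139.
RR = 0.74502 / 0.25139 = 2.96362
The risk among the exposed is 2.96 times that among the unexposed.

2.964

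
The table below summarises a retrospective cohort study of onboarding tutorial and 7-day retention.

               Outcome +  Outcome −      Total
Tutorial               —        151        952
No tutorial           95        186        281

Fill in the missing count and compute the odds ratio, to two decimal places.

10.39

The missing cell is in the exposed row: 952 − 151 = 801.
So a = 801, b = 151, c = 95, d = 186.
OR = (a·d)/(b·c) = (801 × 186) / (151 × 95) = 148986 / 14345 = 10.38592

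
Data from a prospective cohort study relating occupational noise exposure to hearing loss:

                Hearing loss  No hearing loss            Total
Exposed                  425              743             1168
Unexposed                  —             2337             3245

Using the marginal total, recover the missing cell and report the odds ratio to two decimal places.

1.47

The missing cell is in the unexposed row: 3245 − 2337 = 908.
So a = 425, b = 743, c = 908, d = 2337.
OR = (a·d)/(b·c) = (425 × 2337) / (743 × 908) = 993225 / 674644 = 1.47222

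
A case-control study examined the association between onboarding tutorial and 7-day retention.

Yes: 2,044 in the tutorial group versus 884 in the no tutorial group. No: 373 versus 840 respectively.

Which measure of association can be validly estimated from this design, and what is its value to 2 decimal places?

From the description: a = 2044, b = 373, c = 884, d = 840.
This is a case-control study: participants were sampled on outcome status, so risks in the source population cannot be estimated directly — relative risk is not valid here. The odds ratio is the appropriate measure.
OR = (a·d)/(b·c) = (2044 × 840) / (373 × 884) = 1716960 / 329732 = 5.20714

5.21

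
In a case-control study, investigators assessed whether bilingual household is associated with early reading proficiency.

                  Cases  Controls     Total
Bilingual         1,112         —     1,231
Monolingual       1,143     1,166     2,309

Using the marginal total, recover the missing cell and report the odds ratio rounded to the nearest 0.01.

The missing cell is in the exposed row: 1231 − 1112 = 119.
So a = 1112, b = 119, c = 1143, d = 1166.
OR = (a·d)/(b·c) = (1112 × 1166) / (119 × 1143) = 1296592 / 136017 = 9.53257

9.53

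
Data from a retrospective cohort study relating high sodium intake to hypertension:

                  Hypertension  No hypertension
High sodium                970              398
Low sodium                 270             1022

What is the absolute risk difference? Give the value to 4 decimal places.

0.5001

Cells: a = 970, b = 398, c = 270, d = 1022.
Risk in exposed = 970/1368 = 0.709064; risk in unexposed = 270/1292 = 0.208978.
Risk difference = 0.709064 − 0.208978 = 0.500086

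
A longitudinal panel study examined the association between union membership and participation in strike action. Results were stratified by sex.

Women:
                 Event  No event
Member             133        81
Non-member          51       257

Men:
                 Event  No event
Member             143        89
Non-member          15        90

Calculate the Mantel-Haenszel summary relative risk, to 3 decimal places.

3.939

RR_MH = Σ(aᵢ·n₀ᵢ/nᵢ) / Σ(cᵢ·n₁ᵢ/nᵢ), with n₁ᵢ = aᵢ+bᵢ (exposed), n₀ᵢ = cᵢ+dᵢ (unexposed), nᵢ = n₁ᵢ+n₀ᵢ.
Stratum 1 (Women): n₁ = 214, n₀ = 308, n = 522; a·n₀/n = 133·308/522 = 78.4751; c·n₁/n = 51·214/522 = 20.9080
Stratum 2 (Men): n₁ = 232, n₀ = 105, n = 337; a·n₀/n = 143·105/337 = 44.5549; c·n₁/n = 15·232/337 = 10.3264
RR_MH = (78.4751 + 44.5549) / (20.9080 + 10.3264) = 123.0300 / 31.2345 = 3.93892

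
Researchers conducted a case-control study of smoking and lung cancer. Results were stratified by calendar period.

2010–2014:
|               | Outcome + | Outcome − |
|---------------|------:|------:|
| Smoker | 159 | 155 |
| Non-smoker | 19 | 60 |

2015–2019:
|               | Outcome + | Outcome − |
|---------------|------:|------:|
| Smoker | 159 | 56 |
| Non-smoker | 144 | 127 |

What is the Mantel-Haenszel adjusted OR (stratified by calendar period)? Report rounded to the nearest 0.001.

OR_MH = Σ(aᵢdᵢ/nᵢ) / Σ(bᵢcᵢ/nᵢ), where nᵢ is the stratum total.
Stratum 1 (2010–2014): n = 393; a·d/n = 159·60/393 = 24.2748; b·c/n = 155·19/393 = 7.4936
Stratum 2 (2015–2019): n = 486; a·d/n = 159·127/486 = 41.5494; b·c/n = 56·144/486 = 16.5926
OR_MH = (24.2748 + 41.5494) / (7.4936 + 16.5926) = 65.8242 / 24.0862 = 2.73286

2.733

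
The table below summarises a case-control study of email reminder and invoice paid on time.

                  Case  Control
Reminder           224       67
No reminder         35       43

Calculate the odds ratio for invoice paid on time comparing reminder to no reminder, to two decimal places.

Cells: a = 224, b = 67, c = 35, d = 43.
OR = (a·d)/(b·c) = (224 × 43) / (67 × 35) = 9632 / 2345 = 4.10746
The odds of invoice paid on time are about 4.11 times as high in the reminder group.

4.11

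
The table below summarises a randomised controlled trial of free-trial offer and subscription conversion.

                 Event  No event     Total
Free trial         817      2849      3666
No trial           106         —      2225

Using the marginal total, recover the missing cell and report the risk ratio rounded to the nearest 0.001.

4.678

The missing cell is in the unexposed row: 2225 − 106 = 2119.
So a = 817, b = 2849, c = 106, d = 2119.
RR = [a/(a+b)] / [c/(c+d)] = (817/3666) / (106/2225) = 0.22286/0.04764 = 4.67793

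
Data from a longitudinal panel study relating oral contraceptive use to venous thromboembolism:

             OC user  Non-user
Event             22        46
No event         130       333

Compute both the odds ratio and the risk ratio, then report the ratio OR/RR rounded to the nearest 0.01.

Reading the table with exposure as columns: a = 22 (OC user, case), b = 130 (OC user, non-case), c = 46 (Non-user, case), d = 333.
OR = (22·333)/(130·46) = 7326/5980 = 1.22508
Risk in exposed = 22/152 = 0.14474; risk in unexposed = 46/379 = 0.12137; RR = 1.19251
OR/RR = 1.22508 / 1.19251 = 1.02732
The outcome is not rare, so the OR lies further from 1 than the RR.

1.03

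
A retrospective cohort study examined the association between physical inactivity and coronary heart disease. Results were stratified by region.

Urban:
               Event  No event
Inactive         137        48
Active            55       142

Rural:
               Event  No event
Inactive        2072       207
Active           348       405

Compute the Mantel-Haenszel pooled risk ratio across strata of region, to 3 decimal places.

RR_MH = Σ(aᵢ·n₀ᵢ/nᵢ) / Σ(cᵢ·n₁ᵢ/nᵢ), with n₁ᵢ = aᵢ+bᵢ (exposed), n₀ᵢ = cᵢ+dᵢ (unexposed), nᵢ = n₁ᵢ+n₀ᵢ.
Stratum 1 (Urban): n₁ = 185, n₀ = 197, n = 382; a·n₀/n = 137·197/382 = 70.6518; c·n₁/n = 55·185/382 = 26.6361
Stratum 2 (Rural): n₁ = 2279, n₀ = 753, n = 3032; a·n₀/n = 2072·753/3032 = 514.5831; c·n₁/n = 348·2279/3032 = 261.5739
RR_MH = (70.6518 + 514.5831) / (26.6361 + 261.5739) = 585.2349 / 288.2100 = 2.03059

2.031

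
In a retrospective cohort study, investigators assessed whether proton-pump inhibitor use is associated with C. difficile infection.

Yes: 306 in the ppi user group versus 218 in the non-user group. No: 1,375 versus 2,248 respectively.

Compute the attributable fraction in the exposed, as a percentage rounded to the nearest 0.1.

From the description: a = 306, b = 1375, c = 218, d = 2248.
Risk in exposed = 306/1681 = 0.18203; risk in unexposed = 218/2466 = 0.08840.
RR = 0.18203/0.08840 = 2.05916
AR% = (RR − 1)/RR × 100 = (2.05916 − 1)/2.05916 × 100 = 51.4365%

51.4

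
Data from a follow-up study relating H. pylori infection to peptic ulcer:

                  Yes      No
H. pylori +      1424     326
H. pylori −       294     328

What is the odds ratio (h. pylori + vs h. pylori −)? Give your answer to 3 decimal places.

4.873

Cells: a = 1424, b = 326, c = 294, d = 328.
OR = (a·d)/(b·c) = (1424 × 328) / (326 × 294) = 467072 / 95844 = 4.87325
The odds of peptic ulcer are about 4.87 times as high in the h. pylori + group.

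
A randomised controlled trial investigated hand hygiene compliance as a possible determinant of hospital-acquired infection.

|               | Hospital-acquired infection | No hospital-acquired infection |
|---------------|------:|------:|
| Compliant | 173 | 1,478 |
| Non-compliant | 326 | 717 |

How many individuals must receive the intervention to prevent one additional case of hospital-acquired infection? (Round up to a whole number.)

5

Risk in treated group = 173/1651 = 0.10478; risk in control = 326/1043 = 0.31256.
Absolute risk reduction = 0.31256 − 0.10478 = 0.20777
NNT = 1 / ARR = 1 / 0.20777 = 4.813 → round up → 5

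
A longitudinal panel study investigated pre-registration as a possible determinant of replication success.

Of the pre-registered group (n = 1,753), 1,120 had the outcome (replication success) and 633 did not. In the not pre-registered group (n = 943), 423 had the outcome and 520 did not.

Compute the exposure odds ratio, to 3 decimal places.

From the description: a = 1120, b = 633, c = 423, d = 520.
OR = (a·d)/(b·c) = (1120 × 520) / (633 × 423) = 582400 / 267759 = 2.17509
The odds of replication success are about 2.18 times as high in the pre-registered group.

2.175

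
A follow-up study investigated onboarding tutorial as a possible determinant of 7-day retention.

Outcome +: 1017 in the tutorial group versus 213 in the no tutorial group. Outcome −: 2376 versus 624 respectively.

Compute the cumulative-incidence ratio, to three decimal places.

1.178

From the description: a = 1017, b = 2376, c = 213, d = 624.
Risk in exposed = 1017/3393 = 0.29973; risk in unexposed = 213/837 = 0.25448.
RR = 0.29973 / 0.25448 = 1.17783
The risk among the exposed is 1.18 times that among the unexposed.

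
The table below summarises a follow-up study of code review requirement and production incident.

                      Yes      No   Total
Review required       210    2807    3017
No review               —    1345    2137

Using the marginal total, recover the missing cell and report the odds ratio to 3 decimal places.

The missing cell is in the unexposed row: 2137 − 1345 = 792.
So a = 210, b = 2807, c = 792, d = 1345.
OR = (a·d)/(b·c) = (210 × 1345) / (2807 × 792) = 282450 / 2223144 = 0.12705

0.127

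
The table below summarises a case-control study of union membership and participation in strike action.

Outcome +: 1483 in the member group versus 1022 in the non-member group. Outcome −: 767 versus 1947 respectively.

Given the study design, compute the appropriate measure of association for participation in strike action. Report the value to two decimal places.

From the description: a = 1483, b = 767, c = 1022, d = 1947.
This is a case-control study: participants were sampled on outcome status, so risks in the source population cannot be estimated directly — relative risk is not valid here. The odds ratio is the appropriate measure.
OR = (a·d)/(b·c) = (1483 × 1947) / (767 × 1022) = 2887401 / 783874 = 3.68350

3.68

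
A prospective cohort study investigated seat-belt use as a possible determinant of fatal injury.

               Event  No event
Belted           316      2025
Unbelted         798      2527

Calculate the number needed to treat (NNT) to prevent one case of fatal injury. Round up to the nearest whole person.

Risk in treated group = 316/2341 = 0.13499; risk in control = 798/3325 = 0.24000.
Absolute risk reduction = 0.24000 − 0.13499 = 0.10501
NNT = 1 / ARR = 1 / 0.10501 = 9.522 → round up → 10

10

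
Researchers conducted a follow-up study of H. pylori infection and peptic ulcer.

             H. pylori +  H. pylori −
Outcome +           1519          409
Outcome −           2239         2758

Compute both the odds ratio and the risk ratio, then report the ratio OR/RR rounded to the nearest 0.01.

Reading the table with exposure as columns: a = 1519 (H. pylori +, case), b = 2239 (H. pylori +, non-case), c = 409 (H. pylori −, case), d = 2758.
OR = (1519·2758)/(2239·409) = 4189402/915751 = 4.57483
Risk in exposed = 1519/3758 = 0.40420; risk in unexposed = 409/3167 = 0.12914; RR = 3.12987
OR/RR = 4.57483 / 3.12987 = 1.46167
The outcome is not rare, so the OR lies further from 1 than the RR.

1.46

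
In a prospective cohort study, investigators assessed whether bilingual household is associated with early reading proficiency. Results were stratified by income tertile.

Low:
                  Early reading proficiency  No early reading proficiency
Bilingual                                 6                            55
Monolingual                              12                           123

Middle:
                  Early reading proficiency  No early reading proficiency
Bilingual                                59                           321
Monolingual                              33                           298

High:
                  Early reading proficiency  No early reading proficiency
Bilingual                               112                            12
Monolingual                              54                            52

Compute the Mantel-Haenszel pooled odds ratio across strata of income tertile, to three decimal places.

2.553

OR_MH = Σ(aᵢdᵢ/nᵢ) / Σ(bᵢcᵢ/nᵢ), where nᵢ is the stratum total.
Stratum 1 (Low): n = 196; a·d/n = 6·123/196 = 3.7653; b·c/n = 55·12/196 = 3.3673
Stratum 2 (Middle): n = 711; a·d/n = 59·298/711 = 24.7286; b·c/n = 321·33/711 = 14.8987
Stratum 3 (High): n = 230; a·d/n = 112·52/230 = 25.3217; b·c/n = 12·54/230 = 2.8174
OR_MH = (3.7653 + 24.7286 + 25.3217) / (3.3673 + 14.8987 + 2.8174) = 53.8156 / 21.0835 = 2.55250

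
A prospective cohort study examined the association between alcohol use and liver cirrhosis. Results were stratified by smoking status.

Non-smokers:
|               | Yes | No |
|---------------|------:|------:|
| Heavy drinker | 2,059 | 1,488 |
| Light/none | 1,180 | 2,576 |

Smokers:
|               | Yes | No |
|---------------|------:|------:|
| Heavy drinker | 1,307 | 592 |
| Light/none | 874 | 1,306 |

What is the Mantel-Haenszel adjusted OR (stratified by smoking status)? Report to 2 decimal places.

OR_MH = Σ(aᵢdᵢ/nᵢ) / Σ(bᵢcᵢ/nᵢ), where nᵢ is the stratum total.
Stratum 1 (Non-smokers): n = 7303; a·d/n = 2059·2576/7303 = 726.2747; b·c/n = 1488·1180/7303 = 240.4272
Stratum 2 (Smokers): n = 4079; a·d/n = 1307·1306/4079 = 418.4707; b·c/n = 592·874/4079 = 126.8468
OR_MH = (726.2747 + 418.4707) / (240.4272 + 126.8468) = 1144.7454 / 367.2740 = 3.11687

3.12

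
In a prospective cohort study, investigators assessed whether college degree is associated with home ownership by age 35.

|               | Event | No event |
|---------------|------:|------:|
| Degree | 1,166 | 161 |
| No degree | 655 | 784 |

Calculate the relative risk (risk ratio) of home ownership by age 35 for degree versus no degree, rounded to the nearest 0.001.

1.930

Cells: a = 1166, b = 161, c = 655, d = 784.
Risk in exposed = 1166/1327 = 0.87867; risk in unexposed = 655/1439 = 0.45518.
RR = 0.87867 / 0.45518 = 1.93040
The risk among the exposed is 1.93 times that among the unexposed.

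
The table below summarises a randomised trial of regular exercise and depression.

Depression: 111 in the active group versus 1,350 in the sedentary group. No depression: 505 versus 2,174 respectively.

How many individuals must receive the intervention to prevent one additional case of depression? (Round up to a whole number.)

5

Risk in treated group = 111/616 = 0.18019; risk in control = 1350/3524 = 0.38309.
Absolute risk reduction = 0.38309 − 0.18019 = 0.20289
NNT = 1 / ARR = 1 / 0.20289 = 4.929 → round up → 5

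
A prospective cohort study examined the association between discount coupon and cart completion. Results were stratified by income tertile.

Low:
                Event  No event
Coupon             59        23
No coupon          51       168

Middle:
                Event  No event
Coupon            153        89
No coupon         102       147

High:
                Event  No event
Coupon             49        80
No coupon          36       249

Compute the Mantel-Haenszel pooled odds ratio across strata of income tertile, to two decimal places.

3.69

OR_MH = Σ(aᵢdᵢ/nᵢ) / Σ(bᵢcᵢ/nᵢ), where nᵢ is the stratum total.
Stratum 1 (Low): n = 301; a·d/n = 59·168/301 = 32.9302; b·c/n = 23·51/301 = 3.8970
Stratum 2 (Middle): n = 491; a·d/n = 153·147/491 = 45.8065; b·c/n = 89·102/491 = 18.4888
Stratum 3 (High): n = 414; a·d/n = 49·249/414 = 29.4710; b·c/n = 80·36/414 = 6.9565
OR_MH = (32.9302 + 45.8065 + 29.4710) / (3.8970 + 18.4888 + 6.9565) = 108.2078 / 29.3423 = 3.68777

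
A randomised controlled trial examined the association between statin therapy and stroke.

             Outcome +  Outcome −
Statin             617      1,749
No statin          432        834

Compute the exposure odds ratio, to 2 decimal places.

0.68

Cells: a = 617, b = 1749, c = 432, d = 834.
OR = (a·d)/(b·c) = (617 × 834) / (1749 × 432) = 514578 / 755568 = 0.68105
Exposure is associated with lower odds of stroke (OR = 0.68 < 1).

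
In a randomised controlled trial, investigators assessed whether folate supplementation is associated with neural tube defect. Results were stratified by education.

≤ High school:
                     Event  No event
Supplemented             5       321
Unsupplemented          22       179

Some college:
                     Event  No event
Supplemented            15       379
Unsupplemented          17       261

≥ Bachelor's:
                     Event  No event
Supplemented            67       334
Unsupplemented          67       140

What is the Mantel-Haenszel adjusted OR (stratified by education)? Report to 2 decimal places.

0.38

OR_MH = Σ(aᵢdᵢ/nᵢ) / Σ(bᵢcᵢ/nᵢ), where nᵢ is the stratum total.
Stratum 1 (≤ High school): n = 527; a·d/n = 5·179/527 = 1.6983; b·c/n = 321·22/527 = 13.4004
Stratum 2 (Some college): n = 672; a·d/n = 15·261/672 = 5.8259; b·c/n = 379·17/672 = 9.5878
Stratum 3 (≥ Bachelor's): n = 608; a·d/n = 67·140/608 = 15.4276; b·c/n = 334·67/608 = 36.8059
OR_MH = (1.6983 + 5.8259 + 15.4276) / (13.4004 + 9.5878 + 36.8059) = 22.9518 / 59.7941 = 0.38385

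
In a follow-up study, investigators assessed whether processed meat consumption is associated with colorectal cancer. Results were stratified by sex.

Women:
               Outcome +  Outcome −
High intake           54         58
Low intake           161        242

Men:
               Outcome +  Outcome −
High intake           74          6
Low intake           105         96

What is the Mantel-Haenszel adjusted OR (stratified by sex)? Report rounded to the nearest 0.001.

2.486

OR_MH = Σ(aᵢdᵢ/nᵢ) / Σ(bᵢcᵢ/nᵢ), where nᵢ is the stratum total.
Stratum 1 (Women): n = 515; a·d/n = 54·242/515 = 25.3748; b·c/n = 58·161/515 = 18.1320
Stratum 2 (Men): n = 281; a·d/n = 74·96/281 = 25.2811; b·c/n = 6·105/281 = 2.2420
OR_MH = (25.3748 + 25.2811) / (18.1320 + 2.2420) = 50.6559 / 20.3740 = 2.48630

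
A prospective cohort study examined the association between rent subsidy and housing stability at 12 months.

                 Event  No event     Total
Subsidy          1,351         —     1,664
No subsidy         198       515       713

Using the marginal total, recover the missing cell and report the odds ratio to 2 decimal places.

The missing cell is in the exposed row: 1664 − 1351 = 313.
So a = 1351, b = 313, c = 198, d = 515.
OR = (a·d)/(b·c) = (1351 × 515) / (313 × 198) = 695765 / 61974 = 11.22672

11.23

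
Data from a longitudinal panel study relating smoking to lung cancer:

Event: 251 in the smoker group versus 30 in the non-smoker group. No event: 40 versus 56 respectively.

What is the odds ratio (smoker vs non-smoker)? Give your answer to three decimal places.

From the description: a = 251, b = 40, c = 30, d = 56.
OR = (a·d)/(b·c) = (251 × 56) / (40 × 30) = 14056 / 1200 = 11.71333
The odds of lung cancer are about 11.71 times as high in the smoker group.

11.713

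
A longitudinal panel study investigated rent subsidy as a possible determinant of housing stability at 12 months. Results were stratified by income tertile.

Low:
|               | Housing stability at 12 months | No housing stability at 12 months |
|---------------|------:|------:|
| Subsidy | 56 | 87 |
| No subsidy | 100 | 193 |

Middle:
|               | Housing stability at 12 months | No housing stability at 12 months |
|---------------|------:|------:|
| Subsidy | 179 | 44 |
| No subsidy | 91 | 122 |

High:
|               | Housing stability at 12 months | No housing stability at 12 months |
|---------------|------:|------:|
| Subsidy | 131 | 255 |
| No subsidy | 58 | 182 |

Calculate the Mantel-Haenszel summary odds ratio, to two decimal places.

2.14

OR_MH = Σ(aᵢdᵢ/nᵢ) / Σ(bᵢcᵢ/nᵢ), where nᵢ is the stratum total.
Stratum 1 (Low): n = 436; a·d/n = 56·193/436 = 24.7890; b·c/n = 87·100/436 = 19.9541
Stratum 2 (Middle): n = 436; a·d/n = 179·122/436 = 50.0872; b·c/n = 44·91/436 = 9.1835
Stratum 3 (High): n = 626; a·d/n = 131·182/626 = 38.0863; b·c/n = 255·58/626 = 23.6262
OR_MH = (24.7890 + 50.0872 + 38.0863) / (19.9541 + 9.1835 + 23.6262) = 112.9624 / 52.7638 = 2.14091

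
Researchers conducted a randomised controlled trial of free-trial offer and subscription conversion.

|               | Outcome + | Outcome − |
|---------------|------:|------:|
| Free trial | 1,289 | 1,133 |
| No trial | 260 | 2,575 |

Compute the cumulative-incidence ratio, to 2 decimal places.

5.80

Cells: a = 1289, b = 1133, c = 260, d = 2575.
Risk in exposed = 1289/2422 = 0.53220; risk in unexposed = 260/2835 = 0.09171.
RR = 0.53220 / 0.09171 = 5.80308
The risk among the exposed is 5.80 times that among the unexposed.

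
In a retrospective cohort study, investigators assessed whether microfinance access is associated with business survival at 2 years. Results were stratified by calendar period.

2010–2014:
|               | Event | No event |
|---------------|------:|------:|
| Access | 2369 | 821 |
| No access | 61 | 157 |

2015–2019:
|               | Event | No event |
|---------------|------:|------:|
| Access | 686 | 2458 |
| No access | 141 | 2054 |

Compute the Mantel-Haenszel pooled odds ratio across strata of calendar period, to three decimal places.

OR_MH = Σ(aᵢdᵢ/nᵢ) / Σ(bᵢcᵢ/nᵢ), where nᵢ is the stratum total.
Stratum 1 (2010–2014): n = 3408; a·d/n = 2369·157/3408 = 109.1353; b·c/n = 821·61/3408 = 14.6951
Stratum 2 (2015–2019): n = 5339; a·d/n = 686·2054/5339 = 263.9153; b·c/n = 2458·141/5339 = 64.9144
OR_MH = (109.1353 + 263.9153) / (14.6951 + 64.9144) = 373.0506 / 79.6095 = 4.68600

4.686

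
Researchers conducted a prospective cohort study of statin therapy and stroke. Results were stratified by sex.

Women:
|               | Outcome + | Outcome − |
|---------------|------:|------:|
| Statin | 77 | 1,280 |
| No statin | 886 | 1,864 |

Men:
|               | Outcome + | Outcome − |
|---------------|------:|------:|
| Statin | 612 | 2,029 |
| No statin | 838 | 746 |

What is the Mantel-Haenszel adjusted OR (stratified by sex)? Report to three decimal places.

0.211

OR_MH = Σ(aᵢdᵢ/nᵢ) / Σ(bᵢcᵢ/nᵢ), where nᵢ is the stratum total.
Stratum 1 (Women): n = 4107; a·d/n = 77·1864/4107 = 34.9472; b·c/n = 1280·886/4107 = 276.1334
Stratum 2 (Men): n = 4225; a·d/n = 612·746/4225 = 108.0596; b·c/n = 2029·838/4225 = 402.4383
OR_MH = (34.9472 + 108.0596) / (276.1334 + 402.4383) = 143.0068 / 678.5718 = 0.21075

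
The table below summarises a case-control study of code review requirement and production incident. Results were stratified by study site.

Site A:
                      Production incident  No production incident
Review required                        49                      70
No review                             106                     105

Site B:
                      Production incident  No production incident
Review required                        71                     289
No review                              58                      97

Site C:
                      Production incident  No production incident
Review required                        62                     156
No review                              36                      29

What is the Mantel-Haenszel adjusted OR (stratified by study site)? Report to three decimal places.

0.472

OR_MH = Σ(aᵢdᵢ/nᵢ) / Σ(bᵢcᵢ/nᵢ), where nᵢ is the stratum total.
Stratum 1 (Site A): n = 330; a·d/n = 49·105/330 = 15.5909; b·c/n = 70·106/330 = 22.4848
Stratum 2 (Site B): n = 515; a·d/n = 71·97/515 = 13.3728; b·c/n = 289·58/515 = 32.5476
Stratum 3 (Site C): n = 283; a·d/n = 62·29/283 = 6.3534; b·c/n = 156·36/283 = 19.8445
OR_MH = (15.5909 + 13.3728 + 6.3534) / (22.4848 + 32.5476 + 19.8445) = 35.3171 / 74.8769 = 0.47167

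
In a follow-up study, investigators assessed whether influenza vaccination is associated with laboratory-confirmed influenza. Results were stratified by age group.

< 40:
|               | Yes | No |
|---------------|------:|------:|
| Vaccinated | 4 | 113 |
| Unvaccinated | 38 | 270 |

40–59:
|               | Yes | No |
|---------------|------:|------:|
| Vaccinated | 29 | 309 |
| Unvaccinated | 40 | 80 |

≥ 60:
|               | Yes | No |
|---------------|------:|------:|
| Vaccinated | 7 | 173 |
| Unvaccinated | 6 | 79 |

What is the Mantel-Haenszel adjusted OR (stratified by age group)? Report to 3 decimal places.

0.236

OR_MH = Σ(aᵢdᵢ/nᵢ) / Σ(bᵢcᵢ/nᵢ), where nᵢ is the stratum total.
Stratum 1 (< 40): n = 425; a·d/n = 4·270/425 = 2.5412; b·c/n = 113·38/425 = 10.1035
Stratum 2 (40–59): n = 458; a·d/n = 29·80/458 = 5.0655; b·c/n = 309·40/458 = 26.9869
Stratum 3 (≥ 60): n = 265; a·d/n = 7·79/265 = 2.0868; b·c/n = 173·6/265 = 3.9170
OR_MH = (2.5412 + 5.0655 + 2.0868) / (10.1035 + 26.9869 + 3.9170) = 9.6935 / 41.0074 = 0.23638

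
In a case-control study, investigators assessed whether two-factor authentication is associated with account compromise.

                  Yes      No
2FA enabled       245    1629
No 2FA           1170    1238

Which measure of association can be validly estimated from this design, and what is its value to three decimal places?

Cells: a = 245, b = 1629, c = 1170, d = 1238.
This is a case-control study: participants were sampled on outcome status, so risks in the source population cannot be estimated directly — relative risk is not valid here. The odds ratio is the appropriate measure.
OR = (a·d)/(b·c) = (245 × 1238) / (1629 × 1170) = 303310 / 1905930 = 0.15914

0.159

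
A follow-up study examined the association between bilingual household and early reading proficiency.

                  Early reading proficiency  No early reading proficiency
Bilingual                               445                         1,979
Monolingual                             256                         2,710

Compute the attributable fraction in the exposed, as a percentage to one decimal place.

53.0

Cells: a = 445, b = 1979, c = 256, d = 2710.
Risk in exposed = 445/2424 = 0.18358; risk in unexposed = 256/2966 = 0.08631.
RR = 0.18358/0.08631 = 2.12696
AR% = (RR − 1)/RR × 100 = (2.12696 − 1)/2.12696 × 100 = 52.9845%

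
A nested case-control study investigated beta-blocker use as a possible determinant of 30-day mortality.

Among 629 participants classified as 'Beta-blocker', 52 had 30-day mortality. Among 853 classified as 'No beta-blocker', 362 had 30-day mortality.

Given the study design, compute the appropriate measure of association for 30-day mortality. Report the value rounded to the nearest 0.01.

From the description: a = 52, b = 577, c = 362, d = 491.
This is a nested case-control study: participants were sampled on outcome status, so risks in the source population cannot be estimated directly — relative risk is not valid here. The odds ratio is the appropriate measure.
OR = (a·d)/(b·c) = (52 × 491) / (577 × 362) = 25532 / 208874 = 0.12224

0.12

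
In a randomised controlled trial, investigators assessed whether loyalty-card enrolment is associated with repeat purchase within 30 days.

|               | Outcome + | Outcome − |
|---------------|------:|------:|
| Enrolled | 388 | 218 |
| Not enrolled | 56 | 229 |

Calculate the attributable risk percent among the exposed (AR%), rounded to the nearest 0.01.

69.31

Cells: a = 388, b = 218, c = 56, d = 229.
Risk in exposed = 388/606 = 0.64026; risk in unexposed = 56/285 = 0.19649.
RR = 0.64026/0.19649 = 3.25849
AR% = (RR − 1)/RR × 100 = (3.25849 − 1)/3.25849 × 100 = 69.3109%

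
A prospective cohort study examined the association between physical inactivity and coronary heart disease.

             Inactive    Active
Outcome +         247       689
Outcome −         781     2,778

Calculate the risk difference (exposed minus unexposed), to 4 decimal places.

Reading the table with exposure as columns: a = 247 (Inactive, case), b = 781 (Inactive, non-case), c = 689 (Active, case), d = 2778.
Risk in exposed = 247/1028 = 0.240272; risk in unexposed = 689/3467 = 0.198731.
Risk difference = 0.240272 − 0.198731 = 0.041541

0.0415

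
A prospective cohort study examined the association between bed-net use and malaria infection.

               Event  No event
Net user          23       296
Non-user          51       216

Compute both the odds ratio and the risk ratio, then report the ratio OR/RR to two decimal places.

0.87

Cells: a = 23, b = 296, c = 51, d = 216.
OR = (23·216)/(296·51) = 4968/15096 = 0.32909
Risk in exposed = 23/319 = 0.07210; risk in unexposed = 51/267 = 0.19101; RR = 0.37747
OR/RR = 0.32909 / 0.37747 = 0.87185
The outcome is not rare, so the OR lies further from 1 than the RR.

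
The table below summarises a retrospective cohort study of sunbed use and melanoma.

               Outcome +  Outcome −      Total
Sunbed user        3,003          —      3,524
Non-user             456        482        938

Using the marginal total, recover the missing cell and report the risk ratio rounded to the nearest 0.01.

1.75

The missing cell is in the exposed row: 3524 − 3003 = 521.
So a = 3003, b = 521, c = 456, d = 482.
RR = [a/(a+b)] / [c/(c+d)] = (3003/3524) / (456/938) = 0.85216/0.48614 = 1.75290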